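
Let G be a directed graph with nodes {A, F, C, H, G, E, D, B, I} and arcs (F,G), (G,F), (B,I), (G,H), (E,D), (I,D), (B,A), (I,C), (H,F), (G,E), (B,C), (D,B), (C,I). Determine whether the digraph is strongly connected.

There is no directed path from A to E, so the graph is not strongly connected.

No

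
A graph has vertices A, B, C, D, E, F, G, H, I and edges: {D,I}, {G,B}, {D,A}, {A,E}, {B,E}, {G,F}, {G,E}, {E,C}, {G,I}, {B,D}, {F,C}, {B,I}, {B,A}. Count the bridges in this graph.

0

The edges on the cycle G-B-D-A-E-G are not bridges since each lies on that cycle.
Every edge lies on some cycle, so there are no bridges.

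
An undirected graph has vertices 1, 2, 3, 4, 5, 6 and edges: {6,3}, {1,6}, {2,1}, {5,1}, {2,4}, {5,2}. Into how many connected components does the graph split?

1

Starting from 1 we can reach 1, 2, 3, 4, 5, 6. That is one component of size 6.
Total: 1 component.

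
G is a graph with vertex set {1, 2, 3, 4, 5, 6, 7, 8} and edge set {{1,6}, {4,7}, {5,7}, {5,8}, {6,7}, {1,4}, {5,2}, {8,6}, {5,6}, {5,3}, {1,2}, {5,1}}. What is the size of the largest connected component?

8

Starting from 1 we can reach 1, 2, 3, 4, 5, 6, 7, 8. That is one component of size 8.
The largest has 8 vertices.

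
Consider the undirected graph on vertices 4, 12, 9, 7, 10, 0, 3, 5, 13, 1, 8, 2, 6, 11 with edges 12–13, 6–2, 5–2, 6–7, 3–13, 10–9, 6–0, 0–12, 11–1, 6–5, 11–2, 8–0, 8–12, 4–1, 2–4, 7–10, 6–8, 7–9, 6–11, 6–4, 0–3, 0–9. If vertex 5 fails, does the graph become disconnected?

Deleting 5 leaves 1 component (was 1) (its neighbors 2, 6 remain connected to each other), so 5 is not a cut vertex.

No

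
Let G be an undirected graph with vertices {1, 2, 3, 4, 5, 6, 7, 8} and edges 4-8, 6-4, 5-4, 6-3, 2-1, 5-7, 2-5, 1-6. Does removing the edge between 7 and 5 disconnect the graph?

Removing 7-5 leaves no path between 7 and 5: the component count goes from 1 to 2. So it is a bridge.

Yes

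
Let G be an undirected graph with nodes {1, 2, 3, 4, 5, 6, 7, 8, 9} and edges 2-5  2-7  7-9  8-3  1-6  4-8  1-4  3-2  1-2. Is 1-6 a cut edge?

Removing 1-6 leaves no path between 1 and 6: the component count goes from 1 to 2. So it is a bridge.

Yes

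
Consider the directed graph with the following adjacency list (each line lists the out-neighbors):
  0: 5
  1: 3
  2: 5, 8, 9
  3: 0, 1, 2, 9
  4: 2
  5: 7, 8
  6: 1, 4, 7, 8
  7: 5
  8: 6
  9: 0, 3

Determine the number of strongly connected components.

1

{0, 1, 2, 3, 4, 5, 6, 7, 8, 9} are all mutually reachable — one SCC of size 10.
That gives 1 strongly connected component.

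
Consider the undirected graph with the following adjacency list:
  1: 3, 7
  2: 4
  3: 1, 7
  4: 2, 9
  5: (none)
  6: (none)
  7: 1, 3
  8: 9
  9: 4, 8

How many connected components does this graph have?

4

6 is isolated — a component by itself.
5 is isolated — a component by itself.
Starting from 1 we can reach 1, 3, 7. That is one component of size 3.
Starting from 2 we can reach 2, 4, 8, 9. That is one component of size 4.
Total: 4 components.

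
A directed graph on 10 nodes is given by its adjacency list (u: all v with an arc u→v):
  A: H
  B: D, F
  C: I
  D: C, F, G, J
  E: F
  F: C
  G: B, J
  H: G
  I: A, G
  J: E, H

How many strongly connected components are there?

{A, B, C, D, E, F, G, H, I, J} are all mutually reachable — one SCC of size 10.
That gives 1 strongly connected component.

1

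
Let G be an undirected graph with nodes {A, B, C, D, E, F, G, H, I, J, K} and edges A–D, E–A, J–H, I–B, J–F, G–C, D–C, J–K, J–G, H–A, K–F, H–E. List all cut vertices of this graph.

Removing J increases the component count from 2 to 3, so J is a cut vertex.
By contrast removing C leaves 2 components; it is not a cut vertex. No other vertex is a cut vertex either.

J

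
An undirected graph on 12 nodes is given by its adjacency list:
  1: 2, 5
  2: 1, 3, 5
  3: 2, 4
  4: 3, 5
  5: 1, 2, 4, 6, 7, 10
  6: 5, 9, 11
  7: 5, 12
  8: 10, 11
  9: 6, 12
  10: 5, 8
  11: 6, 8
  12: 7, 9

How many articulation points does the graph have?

Removing 5 increases the component count from 1 to 2, so 5 is a cut vertex.
By contrast removing 9 leaves 1 component; it is not a cut vertex. No other vertex is a cut vertex either.

1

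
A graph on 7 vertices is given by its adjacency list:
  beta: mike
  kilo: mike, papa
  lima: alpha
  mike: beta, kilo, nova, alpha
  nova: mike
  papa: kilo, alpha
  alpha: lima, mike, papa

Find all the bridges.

alpha-lima, beta-mike, mike-nova

The edges on the cycle mike-alpha-papa-kilo-mike are not bridges since each lies on that cycle.
But removing alpha-lima disconnects alpha from lima; removing mike-nova disconnects mike from nova; removing mike-beta disconnects mike from beta — these are bridges.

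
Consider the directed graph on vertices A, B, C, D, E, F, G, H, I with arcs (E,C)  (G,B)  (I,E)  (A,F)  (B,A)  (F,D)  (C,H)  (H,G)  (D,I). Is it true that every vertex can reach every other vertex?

Yes

From E we can reach every vertex (A, B, C, D, E, F, G, H, I), and every vertex can reach E (A, B, C, D, E, F, G, H, I). So the whole graph is one strongly connected component.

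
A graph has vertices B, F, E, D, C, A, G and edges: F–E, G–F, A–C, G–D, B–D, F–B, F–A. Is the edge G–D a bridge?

After removing G–D, the path G-F-B-D still connects them, so the edge is not a bridge.

No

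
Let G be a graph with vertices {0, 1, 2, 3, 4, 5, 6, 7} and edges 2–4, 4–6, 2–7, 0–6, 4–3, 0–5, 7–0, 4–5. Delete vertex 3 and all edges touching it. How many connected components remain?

With 3 gone, the remaining components are: {1}; {0, 2, 4, 5, 6, 7}.
That is 2 components.

2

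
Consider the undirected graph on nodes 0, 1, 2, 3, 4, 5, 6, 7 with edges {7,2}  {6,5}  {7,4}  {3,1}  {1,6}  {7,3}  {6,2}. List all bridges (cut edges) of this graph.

The edges on the cycle 7-3-1-6-2-7 are not bridges since each lies on that cycle.
But removing 7 - 4 disconnects 7 from 4; removing 6 - 5 disconnects 6 from 5 — these are bridges.

4-7, 5-6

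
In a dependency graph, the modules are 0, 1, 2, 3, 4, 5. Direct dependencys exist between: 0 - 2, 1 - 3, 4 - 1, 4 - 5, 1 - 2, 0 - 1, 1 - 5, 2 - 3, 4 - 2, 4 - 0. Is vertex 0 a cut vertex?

No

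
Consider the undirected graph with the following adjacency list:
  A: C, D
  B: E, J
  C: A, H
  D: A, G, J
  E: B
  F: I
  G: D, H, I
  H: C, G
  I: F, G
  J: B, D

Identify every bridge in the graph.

The edges on the cycle G-H-C-A-D-G are not bridges since each lies on that cycle.
But removing B-E disconnects B from E; removing B-J disconnects B from J; removing G-I disconnects G from I; removing I-F disconnects I from F — these are bridges.
In total 5 edges are bridges.

B-E, B-J, D-J, F-I, G-I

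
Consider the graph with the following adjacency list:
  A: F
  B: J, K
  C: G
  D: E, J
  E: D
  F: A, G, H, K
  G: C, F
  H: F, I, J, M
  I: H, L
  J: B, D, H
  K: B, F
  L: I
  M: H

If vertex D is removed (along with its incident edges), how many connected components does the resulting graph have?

2

With D gone, the remaining components are: {E}; {A, B, C, F, G, H, I, J, K, L, M}.
That is 2 components.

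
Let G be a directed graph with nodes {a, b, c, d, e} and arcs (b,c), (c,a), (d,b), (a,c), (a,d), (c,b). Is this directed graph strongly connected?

No

There is no directed path from e to d, so the graph is not strongly connected.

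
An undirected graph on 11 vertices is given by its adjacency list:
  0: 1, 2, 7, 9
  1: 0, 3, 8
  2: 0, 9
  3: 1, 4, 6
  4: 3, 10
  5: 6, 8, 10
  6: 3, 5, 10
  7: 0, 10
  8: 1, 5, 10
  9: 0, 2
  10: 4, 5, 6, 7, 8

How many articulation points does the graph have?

1

Removing 0 increases the component count from 1 to 2, so 0 is a cut vertex.
By contrast removing 7 leaves 1 component; it is not a cut vertex. No other vertex is a cut vertex either.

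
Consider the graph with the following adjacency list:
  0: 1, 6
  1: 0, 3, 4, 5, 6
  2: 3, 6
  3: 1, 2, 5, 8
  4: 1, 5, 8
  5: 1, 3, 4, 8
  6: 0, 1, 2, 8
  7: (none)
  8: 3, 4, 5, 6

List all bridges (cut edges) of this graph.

none

The edges on the cycle 1-5-3-8-6-1 are not bridges since each lies on that cycle.
Every edge lies on some cycle, so there are no bridges.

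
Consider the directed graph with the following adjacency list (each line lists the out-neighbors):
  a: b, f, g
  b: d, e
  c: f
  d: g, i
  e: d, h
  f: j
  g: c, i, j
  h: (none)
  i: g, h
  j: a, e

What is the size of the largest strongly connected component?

9

{a, b, c, d, e, f, g, i, j} are all mutually reachable — one SCC of size 9.
{h} is an SCC by itself.
The largest has 9 vertices.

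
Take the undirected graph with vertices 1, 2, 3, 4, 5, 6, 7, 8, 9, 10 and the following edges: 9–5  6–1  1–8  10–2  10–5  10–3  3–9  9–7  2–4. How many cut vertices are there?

4

Removing 1 increases the component count from 2 to 3, so 1 is a cut vertex.
Removing 2 increases the component count from 2 to 3, so 2 is a cut vertex.
Removing 9 increases the component count from 2 to 3, so 9 is a cut vertex.
Likewise 10 is a cut vertex.
By contrast removing 5 leaves 2 components; it is not a cut vertex. No other vertex is a cut vertex either.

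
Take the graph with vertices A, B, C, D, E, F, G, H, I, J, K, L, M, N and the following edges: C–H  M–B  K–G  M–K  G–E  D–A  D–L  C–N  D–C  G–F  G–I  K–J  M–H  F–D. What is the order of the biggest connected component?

14

Starting from A we can reach A, B, C, D, E, F, G, H, I, J, K, L, M, N. That is one component of size 14.
The largest has 14 vertices.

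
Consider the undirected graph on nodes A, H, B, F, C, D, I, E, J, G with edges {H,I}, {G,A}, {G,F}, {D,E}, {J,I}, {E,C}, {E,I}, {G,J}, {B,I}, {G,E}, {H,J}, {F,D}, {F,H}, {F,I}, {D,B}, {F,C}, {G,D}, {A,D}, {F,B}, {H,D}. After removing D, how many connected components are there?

With D gone, the remaining components are: {A, B, C, E, F, G, H, I, J}.
That is 1 component.

1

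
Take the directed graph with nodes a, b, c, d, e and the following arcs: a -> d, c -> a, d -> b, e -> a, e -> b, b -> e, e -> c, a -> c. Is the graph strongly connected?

From b we can reach every vertex (a, b, c, d, e), and every vertex can reach b (a, b, c, d, e). So the whole graph is one strongly connected component.

Yes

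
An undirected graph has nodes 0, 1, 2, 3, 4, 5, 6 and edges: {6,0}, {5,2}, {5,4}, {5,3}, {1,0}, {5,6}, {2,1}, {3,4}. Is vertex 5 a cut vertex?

Deleting 5 raises the number of components from 1 to 2, so 5 is a cut vertex.

Yes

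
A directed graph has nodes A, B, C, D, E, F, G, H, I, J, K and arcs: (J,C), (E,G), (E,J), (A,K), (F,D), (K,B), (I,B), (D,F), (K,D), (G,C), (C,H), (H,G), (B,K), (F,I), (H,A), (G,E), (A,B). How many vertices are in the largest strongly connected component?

5

{B, D, F, I, K} are all mutually reachable — one SCC of size 5.
{C, E, G, H, J} are all mutually reachable — one SCC of size 5.
{A} is an SCC by itself.
The largest has 5 vertices.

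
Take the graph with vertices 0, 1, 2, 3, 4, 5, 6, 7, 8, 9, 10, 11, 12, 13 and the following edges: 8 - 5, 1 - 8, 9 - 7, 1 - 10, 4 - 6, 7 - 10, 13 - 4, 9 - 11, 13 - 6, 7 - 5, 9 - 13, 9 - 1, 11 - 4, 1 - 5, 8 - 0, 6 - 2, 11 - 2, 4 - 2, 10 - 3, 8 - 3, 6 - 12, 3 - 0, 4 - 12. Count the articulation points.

Removing 9 increases the component count from 1 to 2, so 9 is a cut vertex.
By contrast removing 11 leaves 1 component; it is not a cut vertex. No other vertex is a cut vertex either.

1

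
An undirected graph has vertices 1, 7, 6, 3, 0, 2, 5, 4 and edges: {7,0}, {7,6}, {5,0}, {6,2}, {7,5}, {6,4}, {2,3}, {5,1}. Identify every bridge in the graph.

The edges on the cycle 7-5-0-7 are not bridges since each lies on that cycle.
But removing 3 - 2 disconnects 3 from 2; removing 2 - 6 disconnects 2 from 6; removing 4 - 6 disconnects 4 from 6; removing 1 - 5 disconnects 1 from 5 — these are bridges.
In total 5 edges are bridges.

1-5, 2-3, 2-6, 4-6, 6-7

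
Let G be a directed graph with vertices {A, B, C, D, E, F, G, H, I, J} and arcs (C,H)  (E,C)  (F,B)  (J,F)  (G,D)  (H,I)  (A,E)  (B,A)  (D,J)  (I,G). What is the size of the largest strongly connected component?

{A, B, C, D, E, F, G, H, I, J} are all mutually reachable — one SCC of size 10.
The largest has 10 vertices.

10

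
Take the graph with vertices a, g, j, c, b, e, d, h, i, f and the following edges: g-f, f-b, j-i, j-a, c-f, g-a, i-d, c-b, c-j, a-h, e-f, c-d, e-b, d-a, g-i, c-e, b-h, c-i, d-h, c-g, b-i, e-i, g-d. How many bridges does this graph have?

The edges on the cycle c-e-f-b-h-d-c are not bridges since each lies on that cycle.
Every edge lies on some cycle, so there are no bridges.

0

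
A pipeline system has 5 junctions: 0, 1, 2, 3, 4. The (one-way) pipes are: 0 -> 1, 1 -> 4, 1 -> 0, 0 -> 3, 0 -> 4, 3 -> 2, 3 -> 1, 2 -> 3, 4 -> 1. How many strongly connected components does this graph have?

{0, 1, 2, 3, 4} are all mutually reachable — one SCC of size 5.
That gives 1 strongly connected component.

1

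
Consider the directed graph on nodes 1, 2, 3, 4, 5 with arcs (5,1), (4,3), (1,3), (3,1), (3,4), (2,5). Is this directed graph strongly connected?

There is no directed path from 3 to 5, so the graph is not strongly connected.

No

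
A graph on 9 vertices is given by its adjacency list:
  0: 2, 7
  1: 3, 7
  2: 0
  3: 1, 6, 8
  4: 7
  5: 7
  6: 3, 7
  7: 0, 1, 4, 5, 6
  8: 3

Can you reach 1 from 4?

From 4 we can reach 0, 1, 2, 3, 4, 5, 6, 7, 8, which includes 1.

Yes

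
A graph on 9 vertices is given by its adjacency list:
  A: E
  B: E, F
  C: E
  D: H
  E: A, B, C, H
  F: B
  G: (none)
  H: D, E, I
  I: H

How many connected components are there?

2

G is isolated — a component by itself.
Starting from A we can reach A, B, C, D, E, F, H, I. That is one component of size 8.
Total: 2 components.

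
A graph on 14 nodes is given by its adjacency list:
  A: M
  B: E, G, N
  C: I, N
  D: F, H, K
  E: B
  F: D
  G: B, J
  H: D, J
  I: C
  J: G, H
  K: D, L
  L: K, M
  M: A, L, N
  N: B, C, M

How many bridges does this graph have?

The edges on the cycle N-B-G-J-H-D-K-L-M-N are not bridges since each lies on that cycle.
But removing B-E disconnects B from E; removing F-D disconnects F from D; removing M-A disconnects M from A; removing C-I disconnects C from I — these are bridges.
In total 5 edges are bridges.

5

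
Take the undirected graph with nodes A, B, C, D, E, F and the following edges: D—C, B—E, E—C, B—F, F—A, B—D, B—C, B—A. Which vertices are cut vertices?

B

Removing B increases the component count from 1 to 2, so B is a cut vertex.
By contrast removing F leaves 1 component; it is not a cut vertex. No other vertex is a cut vertex either.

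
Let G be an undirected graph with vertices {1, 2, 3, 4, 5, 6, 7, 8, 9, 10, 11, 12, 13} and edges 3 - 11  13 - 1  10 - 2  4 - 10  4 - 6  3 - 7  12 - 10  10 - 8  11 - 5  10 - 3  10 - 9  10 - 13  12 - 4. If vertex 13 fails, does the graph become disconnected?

Deleting 13 raises the number of components from 1 to 2, so 13 is a cut vertex.

Yes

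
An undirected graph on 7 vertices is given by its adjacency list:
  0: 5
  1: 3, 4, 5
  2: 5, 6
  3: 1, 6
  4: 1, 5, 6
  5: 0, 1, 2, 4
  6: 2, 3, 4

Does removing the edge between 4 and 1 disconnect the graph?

No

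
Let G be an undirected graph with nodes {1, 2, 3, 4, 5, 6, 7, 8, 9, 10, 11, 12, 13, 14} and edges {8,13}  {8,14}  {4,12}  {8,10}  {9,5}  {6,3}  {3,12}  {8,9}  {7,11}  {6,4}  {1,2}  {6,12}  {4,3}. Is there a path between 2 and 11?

The component containing 2 is {1, 2}, and 11 is not in it.

No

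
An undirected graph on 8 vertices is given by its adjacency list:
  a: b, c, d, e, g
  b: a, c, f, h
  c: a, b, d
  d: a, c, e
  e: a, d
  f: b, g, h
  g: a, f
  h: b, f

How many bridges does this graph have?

0

The edges on the cycle c-d-a-c are not bridges since each lies on that cycle.
Every edge lies on some cycle, so there are no bridges.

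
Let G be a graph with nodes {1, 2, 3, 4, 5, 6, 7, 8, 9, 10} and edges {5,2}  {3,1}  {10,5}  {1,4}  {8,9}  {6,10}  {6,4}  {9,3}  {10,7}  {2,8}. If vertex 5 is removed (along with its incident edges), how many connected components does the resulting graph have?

With 5 gone, the remaining components are: {1, 2, 3, 4, 6, 7, 8, 9, 10}.
That is 1 component.

1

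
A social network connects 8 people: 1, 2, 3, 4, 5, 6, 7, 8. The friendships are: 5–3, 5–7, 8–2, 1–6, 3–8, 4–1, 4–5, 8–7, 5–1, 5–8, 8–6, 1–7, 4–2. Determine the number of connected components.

Starting from 1 we can reach 1, 2, 3, 4, 5, 6, 7, 8. That is one component of size 8.
Total: 1 component.

1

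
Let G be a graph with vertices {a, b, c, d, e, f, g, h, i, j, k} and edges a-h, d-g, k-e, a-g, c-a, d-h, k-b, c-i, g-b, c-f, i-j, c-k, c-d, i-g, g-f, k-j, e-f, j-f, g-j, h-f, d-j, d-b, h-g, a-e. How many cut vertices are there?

Removing h, for instance, still leaves 1 component. No single vertex removal increases the component count — the graph has no articulation points.

0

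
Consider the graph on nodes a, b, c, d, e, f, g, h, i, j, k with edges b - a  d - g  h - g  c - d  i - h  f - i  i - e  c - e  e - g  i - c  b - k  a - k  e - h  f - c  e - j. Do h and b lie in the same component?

No

The component containing h is {c, d, e, f, g, h, i, j}, and b is not in it.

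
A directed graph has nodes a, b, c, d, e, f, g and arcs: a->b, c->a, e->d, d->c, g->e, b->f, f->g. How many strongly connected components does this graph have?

1

{a, b, c, d, e, f, g} are all mutually reachable — one SCC of size 7.
That gives 1 strongly connected component.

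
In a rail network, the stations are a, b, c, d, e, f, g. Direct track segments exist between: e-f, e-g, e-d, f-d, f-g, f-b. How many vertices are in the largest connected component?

a is isolated — a component by itself.
c is isolated — a component by itself.
Starting from b we can reach b, d, e, f, g. That is one component of size 5.
The largest has 5 vertices.

5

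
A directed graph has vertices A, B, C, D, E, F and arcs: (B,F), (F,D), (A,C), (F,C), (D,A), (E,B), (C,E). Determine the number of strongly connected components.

{A, B, C, D, E, F} are all mutually reachable — one SCC of size 6.
That gives 1 strongly connected component.

1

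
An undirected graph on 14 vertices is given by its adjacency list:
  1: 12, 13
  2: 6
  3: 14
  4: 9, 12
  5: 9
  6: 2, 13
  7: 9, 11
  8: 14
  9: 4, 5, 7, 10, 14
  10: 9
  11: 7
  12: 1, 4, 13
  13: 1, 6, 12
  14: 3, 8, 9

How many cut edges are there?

The edges on the cycle 1-12-13-1 are not bridges since each lies on that cycle.
But removing 4-9 disconnects 4 from 9; removing 14-9 disconnects 14 from 9; removing 2-6 disconnects 2 from 6; removing 9-10 disconnects 9 from 10 — these are bridges.
In total 11 edges are bridges.

11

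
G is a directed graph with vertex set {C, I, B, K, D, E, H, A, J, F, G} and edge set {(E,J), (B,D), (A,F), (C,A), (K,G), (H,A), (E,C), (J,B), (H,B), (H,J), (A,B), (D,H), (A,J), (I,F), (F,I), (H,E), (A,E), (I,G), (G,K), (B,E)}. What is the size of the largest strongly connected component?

{A, B, C, D, E, H, J} are all mutually reachable — one SCC of size 7.
{G, K} are all mutually reachable — one SCC of size 2.
{F, I} are all mutually reachable — one SCC of size 2.
The largest has 7 vertices.

7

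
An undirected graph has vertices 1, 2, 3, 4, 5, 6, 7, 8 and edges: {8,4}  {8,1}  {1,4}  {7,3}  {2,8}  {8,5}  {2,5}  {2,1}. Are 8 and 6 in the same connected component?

No

The component containing 8 is {1, 2, 4, 5, 8}, and 6 is not in it.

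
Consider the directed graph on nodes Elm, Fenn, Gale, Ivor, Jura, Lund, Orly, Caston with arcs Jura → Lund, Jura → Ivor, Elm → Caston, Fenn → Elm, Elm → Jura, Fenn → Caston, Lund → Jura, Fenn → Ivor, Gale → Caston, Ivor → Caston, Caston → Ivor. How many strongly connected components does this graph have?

{Ivor, Caston} are all mutually reachable — one SCC of size 2.
{Jura, Lund} are all mutually reachable — one SCC of size 2.
{Orly} is an SCC by itself.
{Gale} is an SCC by itself.
{Elm} is an SCC by itself.
(and 1 more singleton SCC)
That gives 6 strongly connected components.

6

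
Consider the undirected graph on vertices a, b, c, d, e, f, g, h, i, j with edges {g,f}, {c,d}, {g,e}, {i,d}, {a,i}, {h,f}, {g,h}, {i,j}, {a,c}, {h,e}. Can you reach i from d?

Yes

From d we can reach a, c, d, i, j, which includes i.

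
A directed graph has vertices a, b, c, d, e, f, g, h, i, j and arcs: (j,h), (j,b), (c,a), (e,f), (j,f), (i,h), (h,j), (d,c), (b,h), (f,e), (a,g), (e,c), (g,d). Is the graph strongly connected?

No

There is no directed path from h to i, so the graph is not strongly connected.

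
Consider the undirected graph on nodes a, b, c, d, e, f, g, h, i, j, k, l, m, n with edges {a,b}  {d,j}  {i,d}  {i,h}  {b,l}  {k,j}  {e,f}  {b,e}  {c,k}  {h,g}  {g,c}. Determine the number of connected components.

4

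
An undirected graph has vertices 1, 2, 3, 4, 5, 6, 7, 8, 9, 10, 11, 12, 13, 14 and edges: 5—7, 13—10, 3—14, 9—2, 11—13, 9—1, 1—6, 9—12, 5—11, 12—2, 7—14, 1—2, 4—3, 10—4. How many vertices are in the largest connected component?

8 is isolated — a component by itself.
Starting from 1 we can reach 1, 2, 6, 9, 12. That is one component of size 5.
Starting from 3 we can reach 3, 4, 5, 7, 10, 11, 13, 14. That is one component of size 8.
The largest has 8 vertices.

8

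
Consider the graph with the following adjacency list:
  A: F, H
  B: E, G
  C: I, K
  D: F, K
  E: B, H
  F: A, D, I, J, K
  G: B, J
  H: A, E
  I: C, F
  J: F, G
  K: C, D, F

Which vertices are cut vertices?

F

Removing F increases the component count from 1 to 2, so F is a cut vertex.
By contrast removing K leaves 1 component; it is not a cut vertex. No other vertex is a cut vertex either.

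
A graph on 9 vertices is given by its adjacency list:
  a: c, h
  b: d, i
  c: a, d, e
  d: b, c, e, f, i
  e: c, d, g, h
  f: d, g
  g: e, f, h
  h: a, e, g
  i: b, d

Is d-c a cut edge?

No

After removing d-c, the path d-e-c still connects them, so the edge is not a bridge.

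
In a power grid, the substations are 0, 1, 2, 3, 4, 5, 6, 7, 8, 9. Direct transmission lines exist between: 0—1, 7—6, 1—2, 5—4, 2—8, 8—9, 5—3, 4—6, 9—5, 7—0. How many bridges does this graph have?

1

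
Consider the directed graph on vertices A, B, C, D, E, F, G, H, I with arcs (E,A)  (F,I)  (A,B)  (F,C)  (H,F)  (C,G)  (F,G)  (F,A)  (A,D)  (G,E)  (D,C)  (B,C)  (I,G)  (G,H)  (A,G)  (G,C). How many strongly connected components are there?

{A, B, C, D, E, F, G, H, I} are all mutually reachable — one SCC of size 9.
That gives 1 strongly connected component.

1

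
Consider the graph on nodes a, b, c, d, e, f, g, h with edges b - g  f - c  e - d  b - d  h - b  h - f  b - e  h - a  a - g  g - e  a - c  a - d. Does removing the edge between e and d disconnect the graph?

After removing e - d, the path e-b-d still connects them, so the edge is not a bridge.

No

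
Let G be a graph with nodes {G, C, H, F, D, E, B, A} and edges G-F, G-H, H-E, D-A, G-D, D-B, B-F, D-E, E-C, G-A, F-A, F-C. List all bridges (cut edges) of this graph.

The edges on the cycle G-D-B-F-G are not bridges since each lies on that cycle.
Every edge lies on some cycle, so there are no bridges.

none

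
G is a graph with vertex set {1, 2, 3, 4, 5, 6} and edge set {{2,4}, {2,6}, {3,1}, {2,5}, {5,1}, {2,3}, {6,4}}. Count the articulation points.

1

Removing 2 increases the component count from 1 to 2, so 2 is a cut vertex.
By contrast removing 1 leaves 1 component; it is not a cut vertex. No other vertex is a cut vertex either.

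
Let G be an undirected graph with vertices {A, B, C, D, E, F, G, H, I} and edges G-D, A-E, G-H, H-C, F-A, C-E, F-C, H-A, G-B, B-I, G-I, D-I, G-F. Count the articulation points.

1

Removing G increases the component count from 1 to 2, so G is a cut vertex.
By contrast removing E leaves 1 component; it is not a cut vertex. No other vertex is a cut vertex either.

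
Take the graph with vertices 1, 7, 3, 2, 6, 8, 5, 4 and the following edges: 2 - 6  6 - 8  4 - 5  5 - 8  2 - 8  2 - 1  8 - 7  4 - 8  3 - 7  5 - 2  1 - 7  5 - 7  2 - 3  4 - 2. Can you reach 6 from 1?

From 1 we can reach 1, 2, 3, 4, 5, 6, 7, 8, which includes 6.

Yes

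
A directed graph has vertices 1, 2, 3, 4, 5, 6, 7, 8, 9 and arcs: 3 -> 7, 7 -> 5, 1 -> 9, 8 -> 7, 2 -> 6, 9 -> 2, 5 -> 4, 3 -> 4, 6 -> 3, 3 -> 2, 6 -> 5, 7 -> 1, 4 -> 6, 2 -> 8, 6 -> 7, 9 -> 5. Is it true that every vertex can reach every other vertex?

Yes

From 6 we can reach every vertex (1, 2, 3, 4, 5, 6, 7, 8, 9), and every vertex can reach 6 (1, 2, 3, 4, 5, 6, 7, 8, 9). So the whole graph is one strongly connected component.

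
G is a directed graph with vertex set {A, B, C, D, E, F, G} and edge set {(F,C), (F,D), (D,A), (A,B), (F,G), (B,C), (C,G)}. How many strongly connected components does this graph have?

{B} is an SCC by itself.
{G} is an SCC by itself.
{D} is an SCC by itself.
{F} is an SCC by itself.
{C} is an SCC by itself.
(and 2 more singleton SCCs)
That gives 7 strongly connected components.

7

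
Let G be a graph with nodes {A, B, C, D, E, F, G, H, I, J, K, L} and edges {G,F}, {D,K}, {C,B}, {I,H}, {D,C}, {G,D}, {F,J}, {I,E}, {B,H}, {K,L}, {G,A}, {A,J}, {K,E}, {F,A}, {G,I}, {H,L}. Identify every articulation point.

Removing G increases the component count from 1 to 2, so G is a cut vertex.
By contrast removing H leaves 1 component; it is not a cut vertex. No other vertex is a cut vertex either.

G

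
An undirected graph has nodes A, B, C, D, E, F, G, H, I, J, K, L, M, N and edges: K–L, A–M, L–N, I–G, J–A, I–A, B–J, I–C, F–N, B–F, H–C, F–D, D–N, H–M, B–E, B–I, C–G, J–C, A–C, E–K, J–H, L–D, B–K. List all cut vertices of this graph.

Removing B increases the component count from 1 to 2, so B is a cut vertex.
By contrast removing M leaves 1 component; it is not a cut vertex. No other vertex is a cut vertex either.

B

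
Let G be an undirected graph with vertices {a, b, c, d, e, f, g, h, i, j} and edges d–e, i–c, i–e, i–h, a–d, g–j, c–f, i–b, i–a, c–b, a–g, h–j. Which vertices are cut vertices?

Removing c increases the component count from 1 to 2, so c is a cut vertex.
Removing i increases the component count from 1 to 2, so i is a cut vertex.
By contrast removing d leaves 1 component; it is not a cut vertex. No other vertex is a cut vertex either.

c, i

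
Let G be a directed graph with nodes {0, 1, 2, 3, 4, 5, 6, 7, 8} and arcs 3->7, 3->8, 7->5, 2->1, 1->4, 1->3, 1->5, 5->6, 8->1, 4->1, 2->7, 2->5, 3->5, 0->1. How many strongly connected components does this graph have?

6

{1, 3, 4, 8} are all mutually reachable — one SCC of size 4.
{6} is an SCC by itself.
{5} is an SCC by itself.
{2} is an SCC by itself.
{7} is an SCC by itself.
(and 1 more singleton SCC)
That gives 6 strongly connected components.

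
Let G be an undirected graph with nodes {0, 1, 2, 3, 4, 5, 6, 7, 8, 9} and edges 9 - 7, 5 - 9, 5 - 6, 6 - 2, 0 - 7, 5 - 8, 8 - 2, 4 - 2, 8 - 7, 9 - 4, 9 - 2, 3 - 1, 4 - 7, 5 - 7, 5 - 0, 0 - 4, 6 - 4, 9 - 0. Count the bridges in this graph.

1

The edges on the cycle 5-9-0-5 are not bridges since each lies on that cycle.
But removing 3 - 1 disconnects 3 from 1 — this is a bridge.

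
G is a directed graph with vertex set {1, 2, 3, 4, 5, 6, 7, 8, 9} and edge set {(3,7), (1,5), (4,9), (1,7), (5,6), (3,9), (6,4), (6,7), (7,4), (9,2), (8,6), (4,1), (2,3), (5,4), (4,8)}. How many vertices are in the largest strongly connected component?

9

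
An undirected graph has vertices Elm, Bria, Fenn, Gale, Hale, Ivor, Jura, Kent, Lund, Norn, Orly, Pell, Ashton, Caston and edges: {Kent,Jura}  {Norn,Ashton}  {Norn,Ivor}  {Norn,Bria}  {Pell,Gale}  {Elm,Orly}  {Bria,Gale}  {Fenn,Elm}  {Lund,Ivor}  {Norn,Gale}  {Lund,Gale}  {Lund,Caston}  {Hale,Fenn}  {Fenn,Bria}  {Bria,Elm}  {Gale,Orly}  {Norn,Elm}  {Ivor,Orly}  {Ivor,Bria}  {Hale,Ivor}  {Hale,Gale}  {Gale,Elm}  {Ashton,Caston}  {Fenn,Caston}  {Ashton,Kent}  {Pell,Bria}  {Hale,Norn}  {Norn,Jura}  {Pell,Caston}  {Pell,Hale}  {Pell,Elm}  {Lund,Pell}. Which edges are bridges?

The edges on the cycle Fenn-Bria-Elm-Fenn are not bridges since each lies on that cycle.
Every edge lies on some cycle, so there are no bridges.

none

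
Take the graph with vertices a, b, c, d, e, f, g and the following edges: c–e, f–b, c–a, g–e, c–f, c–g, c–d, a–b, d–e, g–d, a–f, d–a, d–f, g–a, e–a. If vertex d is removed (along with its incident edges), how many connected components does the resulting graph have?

1

With d gone, the remaining components are: {a, b, c, e, f, g}.
That is 1 component.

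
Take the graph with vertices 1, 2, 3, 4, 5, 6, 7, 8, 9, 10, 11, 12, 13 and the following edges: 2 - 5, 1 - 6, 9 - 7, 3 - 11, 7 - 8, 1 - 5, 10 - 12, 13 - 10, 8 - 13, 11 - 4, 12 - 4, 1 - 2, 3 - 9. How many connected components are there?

Starting from 1 we can reach 1, 2, 5, 6. That is one component of size 4.
Starting from 3 we can reach 3, 4, 7, 8, 9, 10, 11, 12, 13. That is one component of size 9.
Total: 2 components.

2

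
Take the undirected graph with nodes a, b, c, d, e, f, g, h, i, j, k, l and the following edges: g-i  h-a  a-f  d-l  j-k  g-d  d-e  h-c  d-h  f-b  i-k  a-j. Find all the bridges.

The edges on the cycle g-d-h-a-j-k-i-g are not bridges since each lies on that cycle.
But removing d-l disconnects d from l; removing a-f disconnects a from f; removing d-e disconnects d from e; removing b-f disconnects b from f — these are bridges.
In total 5 edges are bridges.

a-f, b-f, c-h, d-e, d-l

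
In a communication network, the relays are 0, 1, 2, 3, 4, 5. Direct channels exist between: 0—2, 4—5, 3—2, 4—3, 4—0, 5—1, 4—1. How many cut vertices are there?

1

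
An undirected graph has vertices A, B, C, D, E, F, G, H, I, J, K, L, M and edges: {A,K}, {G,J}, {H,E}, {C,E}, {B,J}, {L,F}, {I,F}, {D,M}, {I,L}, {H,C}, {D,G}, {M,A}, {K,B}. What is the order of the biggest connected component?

7

Starting from F we can reach F, I, L. That is one component of size 3.
Starting from C we can reach C, E, H. That is one component of size 3.
Starting from A we can reach A, B, D, G, J, K, M. That is one component of size 7.
The largest has 7 vertices.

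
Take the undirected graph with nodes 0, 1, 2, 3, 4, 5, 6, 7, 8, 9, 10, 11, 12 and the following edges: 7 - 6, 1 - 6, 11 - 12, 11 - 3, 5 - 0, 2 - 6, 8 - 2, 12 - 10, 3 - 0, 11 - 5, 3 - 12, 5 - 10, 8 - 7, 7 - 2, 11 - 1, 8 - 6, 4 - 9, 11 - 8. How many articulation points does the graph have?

Removing 11 increases the component count from 2 to 3, so 11 is a cut vertex.
By contrast removing 10 leaves 2 components; it is not a cut vertex. No other vertex is a cut vertex either.

1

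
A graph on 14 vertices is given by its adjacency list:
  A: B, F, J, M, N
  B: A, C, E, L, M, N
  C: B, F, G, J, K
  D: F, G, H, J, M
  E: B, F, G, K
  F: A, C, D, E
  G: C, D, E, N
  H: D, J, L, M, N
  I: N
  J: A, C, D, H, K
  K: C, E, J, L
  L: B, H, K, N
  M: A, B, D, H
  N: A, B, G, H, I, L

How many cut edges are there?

The edges on the cycle F-E-G-D-F are not bridges since each lies on that cycle.
But removing I-N disconnects I from N — this is a bridge.

1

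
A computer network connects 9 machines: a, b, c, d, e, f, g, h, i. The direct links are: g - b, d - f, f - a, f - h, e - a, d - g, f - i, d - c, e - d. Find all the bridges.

b-g, c-d, d-g, f-h, f-i

The edges on the cycle e-d-f-a-e are not bridges since each lies on that cycle.
But removing d - c disconnects d from c; removing d - g disconnects d from g; removing f - h disconnects f from h; removing f - i disconnects f from i — these are bridges.
In total 5 edges are bridges.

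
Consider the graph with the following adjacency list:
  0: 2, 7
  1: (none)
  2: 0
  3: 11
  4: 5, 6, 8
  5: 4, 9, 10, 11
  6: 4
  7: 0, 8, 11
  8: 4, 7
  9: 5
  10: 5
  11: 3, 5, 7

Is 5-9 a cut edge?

Yes

Removing 5-9 leaves no path between 5 and 9: the component count goes from 2 to 3. So it is a bridge.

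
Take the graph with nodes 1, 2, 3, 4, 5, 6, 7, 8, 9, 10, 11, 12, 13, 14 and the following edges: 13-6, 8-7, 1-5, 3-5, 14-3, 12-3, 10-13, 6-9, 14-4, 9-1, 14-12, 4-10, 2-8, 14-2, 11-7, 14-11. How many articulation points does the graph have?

Removing 14 increases the component count from 1 to 2, so 14 is a cut vertex.
By contrast removing 2 leaves 1 component; it is not a cut vertex. No other vertex is a cut vertex either.

1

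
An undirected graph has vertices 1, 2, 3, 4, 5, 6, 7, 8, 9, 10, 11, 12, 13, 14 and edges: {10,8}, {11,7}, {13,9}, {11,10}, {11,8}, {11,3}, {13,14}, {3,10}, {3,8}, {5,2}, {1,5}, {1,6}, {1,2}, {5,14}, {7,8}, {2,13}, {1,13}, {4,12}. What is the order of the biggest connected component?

Starting from 4 we can reach 4, 12. That is one component of size 2.
Starting from 3 we can reach 3, 7, 8, 10, 11. That is one component of size 5.
Starting from 1 we can reach 1, 2, 5, 6, 9, 13, 14. That is one component of size 7.
The largest has 7 vertices.

7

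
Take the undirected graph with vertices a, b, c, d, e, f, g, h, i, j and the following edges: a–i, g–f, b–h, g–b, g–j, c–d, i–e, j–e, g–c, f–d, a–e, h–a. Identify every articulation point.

g

Removing g increases the component count from 1 to 2, so g is a cut vertex.
By contrast removing j leaves 1 component; it is not a cut vertex. No other vertex is a cut vertex either.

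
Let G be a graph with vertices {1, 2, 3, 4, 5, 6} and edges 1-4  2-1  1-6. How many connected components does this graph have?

5 is isolated — a component by itself.
3 is isolated — a component by itself.
Starting from 1 we can reach 1, 2, 4, 6. That is one component of size 4.
Total: 3 components.

3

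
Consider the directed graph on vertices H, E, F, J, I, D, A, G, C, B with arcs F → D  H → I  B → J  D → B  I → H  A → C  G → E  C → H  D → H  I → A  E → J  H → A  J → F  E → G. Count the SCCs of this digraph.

{B, D, F, J} are all mutually reachable — one SCC of size 4.
{A, C, H, I} are all mutually reachable — one SCC of size 4.
{E, G} are all mutually reachable — one SCC of size 2.
That gives 3 strongly connected components.

3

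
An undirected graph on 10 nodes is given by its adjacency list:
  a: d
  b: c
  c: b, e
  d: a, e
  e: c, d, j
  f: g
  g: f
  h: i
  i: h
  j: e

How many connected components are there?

3

Starting from f we can reach f, g. That is one component of size 2.
Starting from h we can reach h, i. That is one component of size 2.
Starting from a we can reach a, b, c, d, e, j. That is one component of size 6.
Total: 3 components.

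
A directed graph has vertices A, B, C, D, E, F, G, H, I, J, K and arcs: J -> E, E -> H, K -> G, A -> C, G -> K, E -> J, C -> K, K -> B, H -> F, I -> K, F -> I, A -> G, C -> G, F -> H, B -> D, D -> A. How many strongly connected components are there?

{A, B, C, D, G, K} are all mutually reachable — one SCC of size 6.
{F, H} are all mutually reachable — one SCC of size 2.
{E, J} are all mutually reachable — one SCC of size 2.
{I} is an SCC by itself.
That gives 4 strongly connected components.

4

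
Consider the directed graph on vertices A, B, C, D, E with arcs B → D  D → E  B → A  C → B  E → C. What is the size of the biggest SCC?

{B, C, D, E} are all mutually reachable — one SCC of size 4.
{A} is an SCC by itself.
The largest has 4 vertices.

4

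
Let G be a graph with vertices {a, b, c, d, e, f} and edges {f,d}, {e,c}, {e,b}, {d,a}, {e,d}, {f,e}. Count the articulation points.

2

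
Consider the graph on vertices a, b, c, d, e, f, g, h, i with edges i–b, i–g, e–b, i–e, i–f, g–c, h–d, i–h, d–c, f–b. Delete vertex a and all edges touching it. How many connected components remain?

With a gone, the remaining components are: {b, c, d, e, f, g, h, i}.
That is 1 component.

1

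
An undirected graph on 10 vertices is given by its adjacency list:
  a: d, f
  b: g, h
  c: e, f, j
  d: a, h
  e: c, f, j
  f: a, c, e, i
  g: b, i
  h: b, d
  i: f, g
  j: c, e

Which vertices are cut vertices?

Removing f increases the component count from 1 to 2, so f is a cut vertex.
By contrast removing a leaves 1 component; it is not a cut vertex. No other vertex is a cut vertex either.

f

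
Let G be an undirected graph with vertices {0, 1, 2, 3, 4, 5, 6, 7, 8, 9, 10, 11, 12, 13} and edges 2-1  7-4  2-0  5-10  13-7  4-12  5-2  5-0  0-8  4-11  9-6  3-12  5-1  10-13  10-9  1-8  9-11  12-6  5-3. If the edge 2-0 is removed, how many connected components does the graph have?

1

2 and 0 are still connected via 2-5-0, so the component count stays at 1.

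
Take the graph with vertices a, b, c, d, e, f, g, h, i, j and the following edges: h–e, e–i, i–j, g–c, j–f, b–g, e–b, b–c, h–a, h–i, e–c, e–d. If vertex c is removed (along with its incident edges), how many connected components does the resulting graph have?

1

With c gone, the remaining components are: {a, b, d, e, f, g, h, i, j}.
That is 1 component.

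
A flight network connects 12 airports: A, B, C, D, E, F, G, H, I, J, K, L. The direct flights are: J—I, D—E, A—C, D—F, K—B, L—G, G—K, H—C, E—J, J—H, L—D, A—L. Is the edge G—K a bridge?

Removing G—K leaves no path between G and K: the component count goes from 1 to 2. So it is a bridge.

Yes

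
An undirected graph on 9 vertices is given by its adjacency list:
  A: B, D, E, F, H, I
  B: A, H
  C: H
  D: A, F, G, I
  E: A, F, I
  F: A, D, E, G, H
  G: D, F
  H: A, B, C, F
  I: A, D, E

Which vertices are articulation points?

Removing H increases the component count from 1 to 2, so H is a cut vertex.
By contrast removing A leaves 1 component; it is not a cut vertex. No other vertex is a cut vertex either.

H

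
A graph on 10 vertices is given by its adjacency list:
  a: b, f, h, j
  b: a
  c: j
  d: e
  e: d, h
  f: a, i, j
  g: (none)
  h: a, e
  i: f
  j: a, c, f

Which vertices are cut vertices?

a, e, f, h, j

Removing a increases the component count from 2 to 4, so a is a cut vertex.
Removing e increases the component count from 2 to 3, so e is a cut vertex.
Removing f increases the component count from 2 to 3, so f is a cut vertex.
Likewise h, j are cut vertices.
By contrast removing b leaves 2 components; it is not a cut vertex. No other vertex is a cut vertex either.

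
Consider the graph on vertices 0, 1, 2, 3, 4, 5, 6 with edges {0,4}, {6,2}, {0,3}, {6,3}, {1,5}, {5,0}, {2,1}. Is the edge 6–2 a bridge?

After removing 6–2, the path 6-3-0-5-1-2 still connects them, so the edge is not a bridge.

No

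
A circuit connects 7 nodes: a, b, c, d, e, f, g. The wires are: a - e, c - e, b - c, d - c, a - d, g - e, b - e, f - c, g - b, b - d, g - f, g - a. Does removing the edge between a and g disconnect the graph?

No

After removing a - g, the path a-e-g still connects them, so the edge is not a bridge.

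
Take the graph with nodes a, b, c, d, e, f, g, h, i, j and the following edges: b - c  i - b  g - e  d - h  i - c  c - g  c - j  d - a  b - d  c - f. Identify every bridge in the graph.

The edges on the cycle i-b-c-i are not bridges since each lies on that cycle.
But removing b - d disconnects b from d; removing c - g disconnects c from g; removing d - a disconnects d from a; removing g - e disconnects g from e — these are bridges.
In total 7 edges are bridges.

a-d, b-d, c-f, c-g, c-j, d-h, e-g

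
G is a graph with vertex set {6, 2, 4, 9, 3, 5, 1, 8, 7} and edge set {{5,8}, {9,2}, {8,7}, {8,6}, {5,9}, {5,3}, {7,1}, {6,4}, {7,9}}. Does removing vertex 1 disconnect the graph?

No

Deleting 1 leaves 1 component (was 1), so 1 is not a cut vertex.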